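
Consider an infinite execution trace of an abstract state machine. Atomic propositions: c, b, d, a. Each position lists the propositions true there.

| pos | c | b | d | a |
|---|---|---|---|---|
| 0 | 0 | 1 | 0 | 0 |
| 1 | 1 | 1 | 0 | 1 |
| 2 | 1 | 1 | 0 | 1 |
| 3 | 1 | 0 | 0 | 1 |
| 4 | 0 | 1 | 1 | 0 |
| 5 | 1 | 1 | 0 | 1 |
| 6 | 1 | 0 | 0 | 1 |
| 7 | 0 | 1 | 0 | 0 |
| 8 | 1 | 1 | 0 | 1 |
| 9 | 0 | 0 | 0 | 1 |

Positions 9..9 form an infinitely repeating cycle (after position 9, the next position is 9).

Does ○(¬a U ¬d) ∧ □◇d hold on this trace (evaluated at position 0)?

No

The position after 0 is 1; ¬a U ¬d is true there.
◇d must hold at every position from 0 onward. It fails at position 5, so □◇d is false.
At position 0: ○(¬a U ¬d) is true; □◇d is false; so ○(¬a U ¬d) ∧ □◇d is false.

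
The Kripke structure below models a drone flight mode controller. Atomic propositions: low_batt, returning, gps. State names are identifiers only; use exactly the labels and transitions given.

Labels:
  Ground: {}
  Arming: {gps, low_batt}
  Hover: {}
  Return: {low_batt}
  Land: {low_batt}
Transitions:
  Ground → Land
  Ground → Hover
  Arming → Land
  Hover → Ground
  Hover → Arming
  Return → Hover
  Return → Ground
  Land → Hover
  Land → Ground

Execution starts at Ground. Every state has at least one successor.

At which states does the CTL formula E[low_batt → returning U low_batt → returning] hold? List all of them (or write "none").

States satisfying low_batt → returning: {Ground, Hover}.
States satisfying E[low_batt → returning U low_batt → returning]: {Ground, Hover}.

{Ground, Hover}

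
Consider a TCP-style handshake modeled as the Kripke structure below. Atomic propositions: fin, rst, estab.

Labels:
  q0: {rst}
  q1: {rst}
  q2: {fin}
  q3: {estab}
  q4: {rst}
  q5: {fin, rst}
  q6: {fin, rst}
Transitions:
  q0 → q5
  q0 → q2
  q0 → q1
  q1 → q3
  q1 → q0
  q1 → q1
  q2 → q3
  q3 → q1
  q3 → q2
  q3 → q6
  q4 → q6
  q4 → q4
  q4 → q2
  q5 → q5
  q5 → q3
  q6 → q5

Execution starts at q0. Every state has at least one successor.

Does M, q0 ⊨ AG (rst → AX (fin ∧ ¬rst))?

Violated

States satisfying rst → AX (fin ∧ ¬rst): {q2, q3}.
States satisfying AG (rst → AX (fin ∧ ¬rst)): ∅.
q0 is reachable from q0 and violates rst → AX (fin ∧ ¬rst), so AG fails at q0.
q0 ∉ Sat(AG (rst → AX (fin ∧ ¬rst))).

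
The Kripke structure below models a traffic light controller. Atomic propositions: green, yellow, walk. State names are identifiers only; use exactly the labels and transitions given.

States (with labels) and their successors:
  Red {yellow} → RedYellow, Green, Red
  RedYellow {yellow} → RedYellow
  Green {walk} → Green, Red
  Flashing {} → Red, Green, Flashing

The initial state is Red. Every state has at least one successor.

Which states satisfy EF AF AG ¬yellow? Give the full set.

States satisfying AF AG ¬yellow: ∅.
States satisfying EF AF AG ¬yellow: ∅.

none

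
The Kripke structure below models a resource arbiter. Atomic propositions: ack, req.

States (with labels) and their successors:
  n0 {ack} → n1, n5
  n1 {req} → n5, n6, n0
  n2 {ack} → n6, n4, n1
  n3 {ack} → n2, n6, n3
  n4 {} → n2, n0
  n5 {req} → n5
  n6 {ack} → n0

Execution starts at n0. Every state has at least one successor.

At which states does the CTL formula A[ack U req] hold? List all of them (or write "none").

States satisfying ack: {n0, n2, n3, n6}.
States satisfying req: {n1, n5}.
States satisfying A[ack U req]: {n0, n1, n5, n6}.

{n0, n1, n5, n6}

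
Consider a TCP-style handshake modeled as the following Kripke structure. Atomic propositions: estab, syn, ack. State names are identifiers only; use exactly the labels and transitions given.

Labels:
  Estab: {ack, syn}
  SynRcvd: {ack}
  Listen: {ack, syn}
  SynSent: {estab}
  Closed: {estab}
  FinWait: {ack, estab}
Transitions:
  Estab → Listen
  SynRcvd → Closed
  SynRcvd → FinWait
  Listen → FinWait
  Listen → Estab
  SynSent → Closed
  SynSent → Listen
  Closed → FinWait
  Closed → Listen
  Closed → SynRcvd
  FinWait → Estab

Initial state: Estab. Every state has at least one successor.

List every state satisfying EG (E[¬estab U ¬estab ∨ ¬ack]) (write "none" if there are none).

{Estab, SynRcvd, Listen, SynSent, Closed}

States satisfying E[¬estab U ¬estab ∨ ¬ack]: {Estab, SynRcvd, Listen, SynSent, Closed}.
States satisfying EG (E[¬estab U ¬estab ∨ ¬ack]): {Estab, SynRcvd, Listen, SynSent, Closed}.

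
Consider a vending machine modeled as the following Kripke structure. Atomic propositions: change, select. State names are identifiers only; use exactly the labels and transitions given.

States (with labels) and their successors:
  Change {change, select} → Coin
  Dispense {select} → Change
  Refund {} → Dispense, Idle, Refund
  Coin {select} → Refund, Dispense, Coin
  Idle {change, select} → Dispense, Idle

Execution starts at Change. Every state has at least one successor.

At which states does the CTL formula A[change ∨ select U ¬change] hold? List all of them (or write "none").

States satisfying change ∨ select: {Change, Dispense, Coin, Idle}.
States satisfying ¬change: {Dispense, Refund, Coin}.
States satisfying A[change ∨ select U ¬change]: {Change, Dispense, Refund, Coin}.

{Change, Dispense, Refund, Coin}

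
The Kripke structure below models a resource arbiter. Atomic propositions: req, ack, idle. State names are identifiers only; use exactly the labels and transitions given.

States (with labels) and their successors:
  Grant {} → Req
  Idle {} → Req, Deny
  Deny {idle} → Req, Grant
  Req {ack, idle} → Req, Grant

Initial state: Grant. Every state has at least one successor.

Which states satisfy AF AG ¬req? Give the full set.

{Grant, Idle, Deny, Req}

States satisfying AG ¬req: {Grant, Idle, Deny, Req}.
States satisfying AF AG ¬req: {Grant, Idle, Deny, Req}.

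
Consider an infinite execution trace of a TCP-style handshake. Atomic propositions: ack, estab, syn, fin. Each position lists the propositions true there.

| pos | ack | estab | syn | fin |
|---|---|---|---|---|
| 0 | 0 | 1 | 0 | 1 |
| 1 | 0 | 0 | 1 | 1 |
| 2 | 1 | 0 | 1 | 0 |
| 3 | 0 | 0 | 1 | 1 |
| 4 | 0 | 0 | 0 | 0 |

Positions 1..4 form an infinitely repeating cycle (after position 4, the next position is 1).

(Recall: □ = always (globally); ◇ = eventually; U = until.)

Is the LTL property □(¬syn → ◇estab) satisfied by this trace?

¬syn → ◇estab must hold at every position from 0 onward. It fails at position 4, so □(¬syn → ◇estab) is false.
Positions where ¬syn holds: 0, 4.
Check ◇estab at each: 0→ok, 4→fails.

No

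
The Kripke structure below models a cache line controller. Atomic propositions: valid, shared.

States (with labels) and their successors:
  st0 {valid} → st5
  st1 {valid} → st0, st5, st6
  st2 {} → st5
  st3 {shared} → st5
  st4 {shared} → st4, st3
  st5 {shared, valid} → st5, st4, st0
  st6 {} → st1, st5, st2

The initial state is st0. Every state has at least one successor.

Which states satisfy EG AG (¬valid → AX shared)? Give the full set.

States satisfying AG (¬valid → AX shared): {st0, st2, st3, st4, st5}.
States satisfying EG AG (¬valid → AX shared): {st0, st2, st3, st4, st5}.

{st0, st2, st3, st4, st5}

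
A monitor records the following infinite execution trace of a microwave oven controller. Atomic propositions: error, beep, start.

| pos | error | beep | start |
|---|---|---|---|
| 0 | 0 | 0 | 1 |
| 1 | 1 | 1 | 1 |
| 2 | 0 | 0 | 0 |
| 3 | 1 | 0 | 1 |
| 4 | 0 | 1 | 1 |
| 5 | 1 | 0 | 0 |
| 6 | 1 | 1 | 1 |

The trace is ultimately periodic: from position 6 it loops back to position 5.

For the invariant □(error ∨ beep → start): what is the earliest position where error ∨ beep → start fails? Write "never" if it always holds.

Check error ∨ beep → start at each position in order: 0 ✓, 1 ✓, 2 ✓, 3 ✓, 4 ✓.
At position 5 the labels are {error}, so error ∨ beep → start is false there. This is the first violation.

5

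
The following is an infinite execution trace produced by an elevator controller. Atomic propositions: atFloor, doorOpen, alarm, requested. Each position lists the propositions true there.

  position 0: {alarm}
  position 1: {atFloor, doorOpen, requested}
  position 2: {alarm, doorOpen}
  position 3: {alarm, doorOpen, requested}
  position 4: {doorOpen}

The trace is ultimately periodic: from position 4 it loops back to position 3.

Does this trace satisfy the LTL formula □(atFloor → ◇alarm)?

atFloor → ◇alarm holds at every position 0..4, and those are all positions ever visited, so □(atFloor → ◇alarm) holds.
Positions where atFloor holds: 1.
Check ◇alarm at each: 1→ok.

Holds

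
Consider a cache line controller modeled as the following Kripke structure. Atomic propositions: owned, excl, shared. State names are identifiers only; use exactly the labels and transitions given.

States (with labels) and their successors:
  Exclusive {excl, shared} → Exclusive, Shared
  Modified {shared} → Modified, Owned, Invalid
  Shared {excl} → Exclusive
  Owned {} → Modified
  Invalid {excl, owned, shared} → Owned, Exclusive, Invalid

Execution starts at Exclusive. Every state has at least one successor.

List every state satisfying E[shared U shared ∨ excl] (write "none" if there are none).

States satisfying shared: {Exclusive, Modified, Invalid}.
States satisfying shared ∨ excl: {Exclusive, Modified, Shared, Invalid}.
States satisfying E[shared U shared ∨ excl]: {Exclusive, Modified, Shared, Invalid}.

{Exclusive, Modified, Shared, Invalid}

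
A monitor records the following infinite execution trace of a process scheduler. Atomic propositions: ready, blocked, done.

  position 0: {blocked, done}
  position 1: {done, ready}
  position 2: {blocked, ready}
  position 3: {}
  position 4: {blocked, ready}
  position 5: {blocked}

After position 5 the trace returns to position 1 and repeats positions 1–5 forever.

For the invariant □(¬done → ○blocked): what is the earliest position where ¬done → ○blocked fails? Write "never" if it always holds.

2

Check ¬done → ○blocked at each position in order: 0 ✓, 1 ✓.
At position 2 the labels are {blocked, ready} and the next position 3 has {}, so ¬done → ○blocked is false there. This is the first violation.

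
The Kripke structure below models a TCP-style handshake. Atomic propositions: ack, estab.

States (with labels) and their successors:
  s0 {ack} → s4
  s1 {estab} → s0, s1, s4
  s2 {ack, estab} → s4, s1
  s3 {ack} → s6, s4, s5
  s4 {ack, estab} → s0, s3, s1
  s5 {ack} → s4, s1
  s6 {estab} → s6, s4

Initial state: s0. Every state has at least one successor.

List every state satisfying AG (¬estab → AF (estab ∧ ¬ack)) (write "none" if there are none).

States satisfying ¬estab → AF (estab ∧ ¬ack): {s1, s2, s4, s6}.
States satisfying AG (¬estab → AF (estab ∧ ¬ack)): ∅.

none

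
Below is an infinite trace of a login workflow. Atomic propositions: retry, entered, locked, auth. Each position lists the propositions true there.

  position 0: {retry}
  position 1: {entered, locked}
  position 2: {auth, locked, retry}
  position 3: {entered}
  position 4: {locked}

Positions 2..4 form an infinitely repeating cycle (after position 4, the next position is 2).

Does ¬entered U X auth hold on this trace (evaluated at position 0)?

Walking from position 0: X auth first holds at position 1, and ¬entered holds at every earlier position along the way, so ¬entered U X auth holds.

Holds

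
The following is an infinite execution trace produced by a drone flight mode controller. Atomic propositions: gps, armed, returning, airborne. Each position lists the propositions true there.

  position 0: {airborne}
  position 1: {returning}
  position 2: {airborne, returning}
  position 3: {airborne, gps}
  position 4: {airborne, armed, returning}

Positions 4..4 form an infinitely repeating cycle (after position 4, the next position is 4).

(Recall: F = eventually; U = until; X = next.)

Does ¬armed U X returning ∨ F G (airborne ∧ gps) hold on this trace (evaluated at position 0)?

Holds

Walking from position 0: X returning first holds at position 0, and ¬armed holds at every earlier position along the way, so ¬armed U X returning holds.
G (airborne ∧ gps) is false at every position 0..4, so it never becomes true and F G (airborne ∧ gps) fails.
At position 0: ¬armed U X returning is true; F G (airborne ∧ gps) is false; so ¬armed U X returning ∨ F G (airborne ∧ gps) is true.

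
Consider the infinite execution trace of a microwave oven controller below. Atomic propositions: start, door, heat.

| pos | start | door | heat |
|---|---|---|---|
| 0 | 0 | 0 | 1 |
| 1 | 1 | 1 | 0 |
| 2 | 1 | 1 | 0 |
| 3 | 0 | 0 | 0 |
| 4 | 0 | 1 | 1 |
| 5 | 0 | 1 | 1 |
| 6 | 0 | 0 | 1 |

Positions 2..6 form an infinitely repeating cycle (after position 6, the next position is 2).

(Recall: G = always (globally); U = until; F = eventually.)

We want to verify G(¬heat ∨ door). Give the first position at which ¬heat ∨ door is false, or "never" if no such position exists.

At position 0 the labels are {heat}, so ¬heat ∨ door is false there. This is the first violation.

0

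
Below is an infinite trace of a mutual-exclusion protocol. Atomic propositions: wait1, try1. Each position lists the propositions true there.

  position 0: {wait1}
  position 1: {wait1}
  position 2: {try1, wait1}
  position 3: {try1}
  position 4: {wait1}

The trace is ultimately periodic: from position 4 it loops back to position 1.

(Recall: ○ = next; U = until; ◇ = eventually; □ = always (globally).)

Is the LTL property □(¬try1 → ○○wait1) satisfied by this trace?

Violated

¬try1 → ○○wait1 must hold at every position from 0 onward. It fails at position 1, so □(¬try1 → ○○wait1) is false.
Positions where ¬try1 holds: 0, 1, 4.
Check ○○wait1 at each: 0→ok, 1→fails, 4→ok.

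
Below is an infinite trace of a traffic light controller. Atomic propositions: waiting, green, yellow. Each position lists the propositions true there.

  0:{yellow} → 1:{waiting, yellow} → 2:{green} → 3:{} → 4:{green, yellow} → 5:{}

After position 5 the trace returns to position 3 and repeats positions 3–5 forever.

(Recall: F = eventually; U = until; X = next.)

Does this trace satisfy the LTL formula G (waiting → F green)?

waiting → F green holds at every position 0..5, and those are all positions ever visited, so G (waiting → F green) holds.
Positions where waiting holds: 1.
Check F green at each: 1→ok.

Holds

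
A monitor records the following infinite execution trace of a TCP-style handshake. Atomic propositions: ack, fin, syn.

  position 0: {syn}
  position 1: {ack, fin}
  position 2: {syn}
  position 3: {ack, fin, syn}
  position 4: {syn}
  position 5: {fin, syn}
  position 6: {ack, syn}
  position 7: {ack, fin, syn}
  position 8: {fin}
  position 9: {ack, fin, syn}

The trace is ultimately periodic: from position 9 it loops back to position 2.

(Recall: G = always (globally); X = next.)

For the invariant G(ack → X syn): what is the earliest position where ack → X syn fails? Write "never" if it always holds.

Check ack → X syn at each position in order: 0 ✓, 1 ✓, 2 ✓, 3 ✓, 4 ✓, 5 ✓, 6 ✓.
At position 7 the labels are {ack, fin, syn} and the next position 8 has {fin}, so ack → X syn is false there. This is the first violation.

7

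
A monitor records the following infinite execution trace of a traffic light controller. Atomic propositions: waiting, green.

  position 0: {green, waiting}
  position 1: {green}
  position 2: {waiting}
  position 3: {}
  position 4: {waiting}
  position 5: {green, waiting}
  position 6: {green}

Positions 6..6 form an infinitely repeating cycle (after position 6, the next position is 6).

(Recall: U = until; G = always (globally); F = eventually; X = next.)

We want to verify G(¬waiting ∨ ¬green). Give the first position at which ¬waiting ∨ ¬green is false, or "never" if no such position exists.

0

At position 0 the labels are {green, waiting}, so ¬waiting ∨ ¬green is false there. This is the first violation.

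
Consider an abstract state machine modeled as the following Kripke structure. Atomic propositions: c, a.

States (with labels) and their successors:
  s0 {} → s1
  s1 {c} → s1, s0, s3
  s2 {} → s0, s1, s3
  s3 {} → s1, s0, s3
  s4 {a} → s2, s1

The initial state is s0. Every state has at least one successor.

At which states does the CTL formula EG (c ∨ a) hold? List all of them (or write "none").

{s1, s4}

States satisfying c ∨ a: {s1, s4}.
States satisfying EG (c ∨ a): {s1, s4}.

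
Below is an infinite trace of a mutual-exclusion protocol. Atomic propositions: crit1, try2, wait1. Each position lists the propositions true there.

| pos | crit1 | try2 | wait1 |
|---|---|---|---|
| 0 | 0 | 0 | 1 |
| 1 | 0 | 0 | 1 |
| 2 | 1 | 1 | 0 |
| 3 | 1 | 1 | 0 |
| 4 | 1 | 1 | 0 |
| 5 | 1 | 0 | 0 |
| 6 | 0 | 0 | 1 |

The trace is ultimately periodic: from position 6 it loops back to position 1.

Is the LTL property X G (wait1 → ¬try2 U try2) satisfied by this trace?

Yes

The position after 0 is 1; G (wait1 → ¬try2 U try2) is true there.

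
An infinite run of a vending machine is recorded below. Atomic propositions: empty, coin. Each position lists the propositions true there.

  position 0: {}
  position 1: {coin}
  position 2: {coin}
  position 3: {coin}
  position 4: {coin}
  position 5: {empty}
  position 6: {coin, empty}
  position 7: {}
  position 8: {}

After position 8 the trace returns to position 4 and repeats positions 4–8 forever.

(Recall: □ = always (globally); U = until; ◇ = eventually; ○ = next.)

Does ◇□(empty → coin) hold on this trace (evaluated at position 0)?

Violated

□(empty → coin) is false at every position 0..8, so it never becomes true and ◇□(empty → coin) fails.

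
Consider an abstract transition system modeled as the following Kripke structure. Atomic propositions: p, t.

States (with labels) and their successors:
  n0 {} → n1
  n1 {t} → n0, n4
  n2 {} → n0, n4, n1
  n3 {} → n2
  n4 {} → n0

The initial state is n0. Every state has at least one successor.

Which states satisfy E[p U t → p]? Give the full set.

{n0, n2, n3, n4}

States satisfying p: ∅.
States satisfying t → p: {n0, n2, n3, n4}.
States satisfying E[p U t → p]: {n0, n2, n3, n4}.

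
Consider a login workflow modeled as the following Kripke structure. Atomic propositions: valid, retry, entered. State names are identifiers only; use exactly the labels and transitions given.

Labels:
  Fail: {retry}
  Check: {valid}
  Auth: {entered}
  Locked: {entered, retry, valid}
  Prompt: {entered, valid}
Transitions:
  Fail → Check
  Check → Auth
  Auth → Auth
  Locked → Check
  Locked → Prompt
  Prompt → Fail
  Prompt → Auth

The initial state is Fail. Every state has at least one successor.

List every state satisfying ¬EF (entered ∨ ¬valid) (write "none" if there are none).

States satisfying entered ∨ ¬valid: {Fail, Auth, Locked, Prompt}.
States satisfying EF (entered ∨ ¬valid): {Fail, Check, Auth, Locked, Prompt}.
States satisfying ¬EF (entered ∨ ¬valid): ∅.

none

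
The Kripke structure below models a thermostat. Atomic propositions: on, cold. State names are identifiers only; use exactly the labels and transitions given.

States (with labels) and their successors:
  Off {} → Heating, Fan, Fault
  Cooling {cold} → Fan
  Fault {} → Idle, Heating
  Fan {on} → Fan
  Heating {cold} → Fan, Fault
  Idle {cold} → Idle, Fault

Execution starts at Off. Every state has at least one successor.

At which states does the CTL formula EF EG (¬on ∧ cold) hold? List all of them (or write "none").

States satisfying EG (¬on ∧ cold): {Idle}.
States satisfying EF EG (¬on ∧ cold): {Off, Fault, Heating, Idle}.

{Off, Fault, Heating, Idle}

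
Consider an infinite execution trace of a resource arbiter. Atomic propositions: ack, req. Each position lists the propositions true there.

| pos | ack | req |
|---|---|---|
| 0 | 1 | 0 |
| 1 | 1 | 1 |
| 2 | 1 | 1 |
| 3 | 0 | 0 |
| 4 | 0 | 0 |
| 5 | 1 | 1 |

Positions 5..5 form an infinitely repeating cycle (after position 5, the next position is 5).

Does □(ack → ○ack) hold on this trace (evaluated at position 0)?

ack → ○ack must hold at every position from 0 onward. It fails at position 2, so □(ack → ○ack) is false.
Positions where ack holds: 0, 1, 2, 5.
Check ○ack at each: 0→ok, 1→ok, 2→fails, 5→ok.

Violated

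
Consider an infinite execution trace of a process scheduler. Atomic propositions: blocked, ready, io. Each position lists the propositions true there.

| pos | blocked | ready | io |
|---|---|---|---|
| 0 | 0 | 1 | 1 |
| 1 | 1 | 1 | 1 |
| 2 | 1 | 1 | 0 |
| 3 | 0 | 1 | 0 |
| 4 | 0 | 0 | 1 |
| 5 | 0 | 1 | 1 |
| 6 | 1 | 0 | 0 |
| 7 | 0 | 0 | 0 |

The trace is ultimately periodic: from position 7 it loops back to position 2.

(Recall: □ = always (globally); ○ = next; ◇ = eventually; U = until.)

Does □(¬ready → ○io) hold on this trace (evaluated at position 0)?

No

¬ready → ○io must hold at every position from 0 onward. It fails at position 6, so □(¬ready → ○io) is false.
Positions where ¬ready holds: 4, 6, 7.
Check ○io at each: 4→ok, 6→fails, 7→fails.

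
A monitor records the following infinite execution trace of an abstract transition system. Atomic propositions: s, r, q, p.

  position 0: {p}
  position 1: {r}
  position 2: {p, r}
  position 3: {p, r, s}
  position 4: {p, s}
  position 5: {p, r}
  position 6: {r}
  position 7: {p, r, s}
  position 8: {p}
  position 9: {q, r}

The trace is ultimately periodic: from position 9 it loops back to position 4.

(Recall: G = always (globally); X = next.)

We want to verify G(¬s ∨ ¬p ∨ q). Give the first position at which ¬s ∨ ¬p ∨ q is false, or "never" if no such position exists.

3

Check ¬s ∨ ¬p ∨ q at each position in order: 0 ✓, 1 ✓, 2 ✓.
At position 3 the labels are {p, r, s}, so ¬s ∨ ¬p ∨ q is false there. This is the first violation.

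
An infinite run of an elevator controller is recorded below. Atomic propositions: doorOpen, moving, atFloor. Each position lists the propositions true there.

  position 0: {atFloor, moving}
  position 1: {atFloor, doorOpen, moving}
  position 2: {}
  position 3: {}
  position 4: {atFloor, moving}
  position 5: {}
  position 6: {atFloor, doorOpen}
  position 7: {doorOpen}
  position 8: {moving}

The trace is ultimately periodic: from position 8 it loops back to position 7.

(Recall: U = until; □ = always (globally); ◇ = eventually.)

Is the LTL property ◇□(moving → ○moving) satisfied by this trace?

Does not hold

□(moving → ○moving) is false at every position 0..8, so it never becomes true and ◇□(moving → ○moving) fails.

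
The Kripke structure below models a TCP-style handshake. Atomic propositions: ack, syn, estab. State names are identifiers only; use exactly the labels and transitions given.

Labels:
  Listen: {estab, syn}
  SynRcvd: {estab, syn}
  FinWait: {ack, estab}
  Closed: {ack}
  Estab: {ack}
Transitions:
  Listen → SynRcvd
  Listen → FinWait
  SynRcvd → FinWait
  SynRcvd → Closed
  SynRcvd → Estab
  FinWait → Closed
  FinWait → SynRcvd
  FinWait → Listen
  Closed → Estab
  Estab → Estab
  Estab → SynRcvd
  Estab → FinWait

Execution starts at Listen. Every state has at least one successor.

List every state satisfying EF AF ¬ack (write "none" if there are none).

States satisfying AF ¬ack: {Listen, SynRcvd}.
States satisfying EF AF ¬ack: {Listen, SynRcvd, FinWait, Closed, Estab}.

{Listen, SynRcvd, FinWait, Closed, Estab}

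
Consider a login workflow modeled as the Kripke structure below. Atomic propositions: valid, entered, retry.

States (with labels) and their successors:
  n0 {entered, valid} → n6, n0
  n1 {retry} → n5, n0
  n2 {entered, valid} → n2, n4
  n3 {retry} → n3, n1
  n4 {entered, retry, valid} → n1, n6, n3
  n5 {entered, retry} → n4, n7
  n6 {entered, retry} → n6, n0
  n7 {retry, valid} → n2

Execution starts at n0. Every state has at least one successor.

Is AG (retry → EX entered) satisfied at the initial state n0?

Holds

States satisfying retry → EX entered: {n0, n1, n2, n4, n5, n6, n7}.
States satisfying AG (retry → EX entered): {n0, n6}.
Every state reachable from n0 satisfies retry → EX entered.
n0 ∈ Sat(AG (retry → EX entered)).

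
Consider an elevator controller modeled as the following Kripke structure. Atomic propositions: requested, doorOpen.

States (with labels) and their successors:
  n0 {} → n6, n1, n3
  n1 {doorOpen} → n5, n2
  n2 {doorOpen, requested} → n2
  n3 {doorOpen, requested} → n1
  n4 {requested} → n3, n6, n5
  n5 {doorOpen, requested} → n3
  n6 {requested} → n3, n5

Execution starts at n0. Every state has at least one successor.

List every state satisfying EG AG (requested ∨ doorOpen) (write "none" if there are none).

{n1, n2, n3, n4, n5, n6}

States satisfying AG (requested ∨ doorOpen): {n1, n2, n3, n4, n5, n6}.
States satisfying EG AG (requested ∨ doorOpen): {n1, n2, n3, n4, n5, n6}.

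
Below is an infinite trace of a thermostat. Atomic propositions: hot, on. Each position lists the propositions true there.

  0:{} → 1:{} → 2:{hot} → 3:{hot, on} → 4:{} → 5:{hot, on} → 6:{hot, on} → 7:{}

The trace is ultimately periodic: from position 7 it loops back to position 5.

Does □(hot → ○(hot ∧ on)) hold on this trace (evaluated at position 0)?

No

hot → ○(hot ∧ on) must hold at every position from 0 onward. It fails at position 3, so □(hot → ○(hot ∧ on)) is false.
Positions where hot holds: 2, 3, 5, 6.
Check ○(hot ∧ on) at each: 2→ok, 3→fails, 5→ok, 6→fails.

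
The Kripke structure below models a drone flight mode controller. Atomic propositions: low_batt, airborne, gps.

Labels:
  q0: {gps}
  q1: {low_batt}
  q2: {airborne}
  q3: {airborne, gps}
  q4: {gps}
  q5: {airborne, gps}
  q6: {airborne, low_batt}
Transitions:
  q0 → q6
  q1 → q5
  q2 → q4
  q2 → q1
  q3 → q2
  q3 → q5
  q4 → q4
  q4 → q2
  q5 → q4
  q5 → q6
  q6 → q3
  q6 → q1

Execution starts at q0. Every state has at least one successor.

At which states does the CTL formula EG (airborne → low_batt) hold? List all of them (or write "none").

{q4}

States satisfying airborne → low_batt: {q0, q1, q4, q6}.
States satisfying EG (airborne → low_batt): {q4}.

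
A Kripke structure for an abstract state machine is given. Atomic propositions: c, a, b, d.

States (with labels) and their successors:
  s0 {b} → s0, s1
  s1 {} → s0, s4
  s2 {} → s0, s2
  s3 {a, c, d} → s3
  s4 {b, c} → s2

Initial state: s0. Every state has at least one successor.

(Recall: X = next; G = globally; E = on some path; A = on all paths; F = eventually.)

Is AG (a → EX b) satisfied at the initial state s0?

States satisfying a → EX b: {s0, s1, s2, s4}.
States satisfying AG (a → EX b): {s0, s1, s2, s4}.
Every state reachable from s0 satisfies a → EX b.
s0 ∈ Sat(AG (a → EX b)).

Satisfied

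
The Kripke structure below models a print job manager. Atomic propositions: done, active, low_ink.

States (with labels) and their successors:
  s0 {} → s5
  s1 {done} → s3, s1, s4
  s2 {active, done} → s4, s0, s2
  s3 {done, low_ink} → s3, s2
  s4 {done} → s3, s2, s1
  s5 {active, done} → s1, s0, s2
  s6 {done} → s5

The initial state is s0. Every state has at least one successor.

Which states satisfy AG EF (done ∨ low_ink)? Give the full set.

States satisfying EF (done ∨ low_ink): {s0, s1, s2, s3, s4, s5, s6}.
States satisfying AG EF (done ∨ low_ink): {s0, s1, s2, s3, s4, s5, s6}.

{s0, s1, s2, s3, s4, s5, s6}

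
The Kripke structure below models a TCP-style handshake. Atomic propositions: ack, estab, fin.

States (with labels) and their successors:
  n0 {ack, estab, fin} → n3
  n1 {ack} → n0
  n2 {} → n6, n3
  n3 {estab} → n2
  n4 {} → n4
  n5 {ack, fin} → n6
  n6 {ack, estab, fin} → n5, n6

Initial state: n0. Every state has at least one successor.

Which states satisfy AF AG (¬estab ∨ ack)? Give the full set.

States satisfying AG (¬estab ∨ ack): {n4, n5, n6}.
States satisfying AF AG (¬estab ∨ ack): {n4, n5, n6}.

{n4, n5, n6}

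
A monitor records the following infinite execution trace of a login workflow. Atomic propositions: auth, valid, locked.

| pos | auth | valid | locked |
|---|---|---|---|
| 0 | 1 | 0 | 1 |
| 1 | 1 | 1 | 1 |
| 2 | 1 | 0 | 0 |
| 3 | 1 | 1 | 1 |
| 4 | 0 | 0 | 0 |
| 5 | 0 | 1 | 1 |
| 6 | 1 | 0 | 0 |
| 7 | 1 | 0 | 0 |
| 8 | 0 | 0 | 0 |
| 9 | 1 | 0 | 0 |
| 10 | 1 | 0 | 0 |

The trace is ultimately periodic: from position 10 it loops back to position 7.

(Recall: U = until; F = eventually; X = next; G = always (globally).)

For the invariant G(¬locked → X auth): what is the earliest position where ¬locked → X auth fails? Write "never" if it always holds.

Check ¬locked → X auth at each position in order: 0 ✓, 1 ✓, 2 ✓, 3 ✓.
At position 4 the labels are {} and the next position 5 has {locked, valid}, so ¬locked → X auth is false there. This is the first violation.

4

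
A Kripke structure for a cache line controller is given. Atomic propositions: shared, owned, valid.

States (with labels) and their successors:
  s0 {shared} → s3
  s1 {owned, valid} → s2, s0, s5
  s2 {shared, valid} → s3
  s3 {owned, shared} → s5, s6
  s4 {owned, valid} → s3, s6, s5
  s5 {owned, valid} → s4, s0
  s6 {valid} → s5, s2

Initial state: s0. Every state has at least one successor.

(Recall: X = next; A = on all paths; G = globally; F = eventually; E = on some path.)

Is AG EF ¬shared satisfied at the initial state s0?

States satisfying EF ¬shared: {s0, s1, s2, s3, s4, s5, s6}.
States satisfying AG EF ¬shared: {s0, s1, s2, s3, s4, s5, s6}.
Every state reachable from s0 satisfies EF ¬shared.
s0 ∈ Sat(AG EF ¬shared).

Yes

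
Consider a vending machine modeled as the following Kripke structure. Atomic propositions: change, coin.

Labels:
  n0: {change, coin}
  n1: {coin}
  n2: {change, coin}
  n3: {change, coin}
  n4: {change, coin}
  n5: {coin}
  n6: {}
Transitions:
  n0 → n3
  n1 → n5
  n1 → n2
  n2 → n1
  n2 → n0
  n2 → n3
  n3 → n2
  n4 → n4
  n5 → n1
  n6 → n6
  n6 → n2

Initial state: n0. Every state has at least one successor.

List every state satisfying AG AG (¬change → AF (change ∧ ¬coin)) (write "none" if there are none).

{n4}

States satisfying AG (¬change → AF (change ∧ ¬coin)): {n4}.
States satisfying AG AG (¬change → AF (change ∧ ¬coin)): {n4}.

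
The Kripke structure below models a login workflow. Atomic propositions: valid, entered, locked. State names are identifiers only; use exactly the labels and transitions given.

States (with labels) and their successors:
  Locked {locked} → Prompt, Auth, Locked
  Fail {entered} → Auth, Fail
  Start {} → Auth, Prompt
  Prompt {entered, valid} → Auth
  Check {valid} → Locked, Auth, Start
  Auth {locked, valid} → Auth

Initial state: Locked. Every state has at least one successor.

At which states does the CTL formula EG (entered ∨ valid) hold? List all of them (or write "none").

States satisfying entered ∨ valid: {Fail, Prompt, Check, Auth}.
States satisfying EG (entered ∨ valid): {Fail, Prompt, Check, Auth}.

{Fail, Prompt, Check, Auth}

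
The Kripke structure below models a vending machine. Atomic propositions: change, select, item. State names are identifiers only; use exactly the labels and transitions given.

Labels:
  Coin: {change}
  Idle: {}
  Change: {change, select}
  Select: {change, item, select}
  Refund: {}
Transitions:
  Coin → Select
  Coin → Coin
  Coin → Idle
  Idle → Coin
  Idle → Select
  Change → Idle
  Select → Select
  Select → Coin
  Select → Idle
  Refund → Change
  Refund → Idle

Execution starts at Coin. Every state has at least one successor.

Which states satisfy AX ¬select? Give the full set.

States satisfying ¬select: {Coin, Idle, Refund}.
States satisfying AX ¬select: {Change}.

{Change}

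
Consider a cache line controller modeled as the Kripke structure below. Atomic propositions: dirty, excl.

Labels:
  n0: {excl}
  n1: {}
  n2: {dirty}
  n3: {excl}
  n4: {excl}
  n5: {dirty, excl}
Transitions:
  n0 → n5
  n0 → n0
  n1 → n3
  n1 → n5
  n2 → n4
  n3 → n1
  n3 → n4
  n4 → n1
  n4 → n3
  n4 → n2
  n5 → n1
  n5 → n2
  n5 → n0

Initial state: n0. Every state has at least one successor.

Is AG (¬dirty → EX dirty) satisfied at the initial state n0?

No

States satisfying ¬dirty → EX dirty: {n0, n1, n2, n4, n5}.
States satisfying AG (¬dirty → EX dirty): ∅.
n3 is reachable from n0 and violates ¬dirty → EX dirty, so AG fails at n0.
n0 ∉ Sat(AG (¬dirty → EX dirty)).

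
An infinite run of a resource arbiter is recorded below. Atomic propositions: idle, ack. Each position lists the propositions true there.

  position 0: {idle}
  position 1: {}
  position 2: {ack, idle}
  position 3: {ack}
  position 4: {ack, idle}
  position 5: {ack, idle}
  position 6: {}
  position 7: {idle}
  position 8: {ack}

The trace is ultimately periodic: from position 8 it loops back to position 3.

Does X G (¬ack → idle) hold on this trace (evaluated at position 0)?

The position after 0 is 1; G (¬ack → idle) is false there.

No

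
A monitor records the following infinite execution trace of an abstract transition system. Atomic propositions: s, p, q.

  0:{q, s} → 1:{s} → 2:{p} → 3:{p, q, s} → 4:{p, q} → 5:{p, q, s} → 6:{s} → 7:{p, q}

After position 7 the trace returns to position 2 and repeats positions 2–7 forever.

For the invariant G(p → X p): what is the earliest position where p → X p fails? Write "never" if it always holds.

5

Check p → X p at each position in order: 0 ✓, 1 ✓, 2 ✓, 3 ✓, 4 ✓.
At position 5 the labels are {p, q, s} and the next position 6 has {s}, so p → X p is false there. This is the first violation.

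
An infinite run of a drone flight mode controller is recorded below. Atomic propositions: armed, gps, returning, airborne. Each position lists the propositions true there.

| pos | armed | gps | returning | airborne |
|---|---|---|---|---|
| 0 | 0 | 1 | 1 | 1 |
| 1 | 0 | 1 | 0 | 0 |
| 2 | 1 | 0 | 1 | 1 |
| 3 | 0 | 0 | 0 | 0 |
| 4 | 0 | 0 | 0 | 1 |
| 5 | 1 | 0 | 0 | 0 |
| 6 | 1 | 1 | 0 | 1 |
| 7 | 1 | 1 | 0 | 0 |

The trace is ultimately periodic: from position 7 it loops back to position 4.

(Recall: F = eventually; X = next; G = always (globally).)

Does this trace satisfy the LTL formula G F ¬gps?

Holds

F ¬gps holds at every position 0..7, and those are all positions ever visited, so G F ¬gps holds.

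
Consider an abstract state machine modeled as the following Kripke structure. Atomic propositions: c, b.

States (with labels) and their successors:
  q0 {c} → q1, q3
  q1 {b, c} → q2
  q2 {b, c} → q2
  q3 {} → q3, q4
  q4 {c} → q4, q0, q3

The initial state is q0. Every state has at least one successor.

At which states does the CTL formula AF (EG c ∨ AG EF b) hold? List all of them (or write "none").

States satisfying EG c ∨ AG EF b: {q0, q1, q2, q3, q4}.
States satisfying AF (EG c ∨ AG EF b): {q0, q1, q2, q3, q4}.

{q0, q1, q2, q3, q4}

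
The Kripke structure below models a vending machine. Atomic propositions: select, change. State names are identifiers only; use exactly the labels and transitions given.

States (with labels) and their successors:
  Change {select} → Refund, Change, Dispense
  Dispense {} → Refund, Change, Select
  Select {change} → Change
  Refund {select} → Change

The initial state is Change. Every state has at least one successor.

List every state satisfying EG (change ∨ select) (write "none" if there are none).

{Change, Select, Refund}

States satisfying change ∨ select: {Change, Select, Refund}.
States satisfying EG (change ∨ select): {Change, Select, Refund}.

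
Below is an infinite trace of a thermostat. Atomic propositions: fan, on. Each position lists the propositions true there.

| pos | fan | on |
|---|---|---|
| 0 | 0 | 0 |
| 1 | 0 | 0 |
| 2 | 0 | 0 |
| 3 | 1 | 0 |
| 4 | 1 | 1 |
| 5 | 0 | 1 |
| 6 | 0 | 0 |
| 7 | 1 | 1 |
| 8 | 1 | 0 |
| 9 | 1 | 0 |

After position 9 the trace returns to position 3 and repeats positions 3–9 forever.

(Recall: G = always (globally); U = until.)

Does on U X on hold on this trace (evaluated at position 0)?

Walking from position 0: at position 0, X on has not yet held and on fails, so on U X on is false.

Does not hold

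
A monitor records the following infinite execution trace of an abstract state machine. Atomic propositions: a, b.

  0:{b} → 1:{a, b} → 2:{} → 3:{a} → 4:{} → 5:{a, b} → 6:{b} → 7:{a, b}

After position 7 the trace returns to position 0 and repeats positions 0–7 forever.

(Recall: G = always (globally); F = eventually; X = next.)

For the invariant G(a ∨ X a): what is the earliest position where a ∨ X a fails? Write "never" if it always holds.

never

a ∨ X a holds at every position 0..7, and those are all the positions the trace ever visits, so the invariant G(a ∨ X a) is never violated.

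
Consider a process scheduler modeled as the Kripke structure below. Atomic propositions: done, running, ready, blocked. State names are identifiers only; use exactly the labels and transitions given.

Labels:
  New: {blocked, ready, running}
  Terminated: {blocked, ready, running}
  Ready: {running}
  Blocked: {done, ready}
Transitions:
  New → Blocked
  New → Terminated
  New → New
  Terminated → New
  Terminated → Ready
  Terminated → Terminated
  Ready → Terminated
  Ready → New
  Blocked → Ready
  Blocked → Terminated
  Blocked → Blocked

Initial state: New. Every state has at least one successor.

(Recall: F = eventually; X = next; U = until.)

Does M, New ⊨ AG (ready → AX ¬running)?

States satisfying ready → AX ¬running: {Ready}.
States satisfying AG (ready → AX ¬running): ∅.
Blocked is reachable from New and violates ready → AX ¬running, so AG fails at New.
New ∉ Sat(AG (ready → AX ¬running)).

No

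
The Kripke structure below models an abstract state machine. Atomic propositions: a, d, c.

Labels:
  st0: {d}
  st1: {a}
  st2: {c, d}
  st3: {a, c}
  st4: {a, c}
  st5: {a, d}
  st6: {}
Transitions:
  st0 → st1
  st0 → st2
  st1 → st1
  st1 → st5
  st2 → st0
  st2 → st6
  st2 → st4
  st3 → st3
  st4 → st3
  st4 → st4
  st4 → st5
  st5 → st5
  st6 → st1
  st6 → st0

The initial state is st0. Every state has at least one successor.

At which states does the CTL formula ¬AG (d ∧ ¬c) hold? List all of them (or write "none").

{st0, st1, st2, st3, st4, st6}

States satisfying d ∧ ¬c: {st0, st5}.
States satisfying AG (d ∧ ¬c): {st5}.
States satisfying ¬AG (d ∧ ¬c): {st0, st1, st2, st3, st4, st6}.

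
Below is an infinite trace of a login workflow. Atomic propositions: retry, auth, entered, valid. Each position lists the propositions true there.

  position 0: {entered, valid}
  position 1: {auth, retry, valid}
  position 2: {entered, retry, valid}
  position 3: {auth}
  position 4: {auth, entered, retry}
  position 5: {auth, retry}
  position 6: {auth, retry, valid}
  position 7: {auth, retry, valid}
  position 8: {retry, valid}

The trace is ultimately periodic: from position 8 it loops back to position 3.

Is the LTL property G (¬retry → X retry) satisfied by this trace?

¬retry → X retry holds at every position 0..8, and those are all positions ever visited, so G (¬retry → X retry) holds.
Positions where ¬retry holds: 0, 3.
Check X retry at each: 0→ok, 3→ok.

Yes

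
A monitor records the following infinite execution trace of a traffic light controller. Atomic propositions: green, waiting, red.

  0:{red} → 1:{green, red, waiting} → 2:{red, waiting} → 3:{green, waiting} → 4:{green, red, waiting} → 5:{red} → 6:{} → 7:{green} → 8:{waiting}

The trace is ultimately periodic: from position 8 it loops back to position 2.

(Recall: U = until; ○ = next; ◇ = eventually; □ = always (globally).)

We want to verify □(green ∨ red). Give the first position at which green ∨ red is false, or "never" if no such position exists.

6

Check green ∨ red at each position in order: 0 ✓, 1 ✓, 2 ✓, 3 ✓, 4 ✓, 5 ✓.
At position 6 the labels are {}, so green ∨ red is false there. This is the first violation.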